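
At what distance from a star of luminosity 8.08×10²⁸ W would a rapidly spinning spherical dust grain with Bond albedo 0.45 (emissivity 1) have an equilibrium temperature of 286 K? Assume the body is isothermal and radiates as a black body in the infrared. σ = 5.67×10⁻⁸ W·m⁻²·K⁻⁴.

d ≈ 1.53×10¹² m

For an isothermal black-emitting sphere, (1−a)S·πr² = σ·4πr²·T⁴ ⇒ S = 4σT⁴/(1−a).
S = 4·5.67×10⁻⁸·(286)⁴/0.550 = 2759 W/m².
Flux falls as S = L/(4πd²), so d = √(L/(4πS)) = √(8.08×10²⁸/(4π·2759)).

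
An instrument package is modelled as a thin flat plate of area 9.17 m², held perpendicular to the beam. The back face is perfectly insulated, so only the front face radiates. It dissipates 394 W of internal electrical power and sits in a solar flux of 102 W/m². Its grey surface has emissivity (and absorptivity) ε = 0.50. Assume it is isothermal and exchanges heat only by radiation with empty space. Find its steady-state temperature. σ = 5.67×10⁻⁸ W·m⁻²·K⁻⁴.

T ≈ 240 K

At steady state, absorbed solar power + internal power = radiated power.
Absorbed: α·S·A_cross = 0.50·102·9.170 = 467.7 W (cross-section A).
Total input = 467.7 + 394 = 861.7 W.
Radiated: εσ·A_surf·T⁴ with A_surf = A = 9.170 m².
T⁴ = 861.7/(0.50·5.67×10⁻⁸·9.170) = 3.315×10⁹ K⁴.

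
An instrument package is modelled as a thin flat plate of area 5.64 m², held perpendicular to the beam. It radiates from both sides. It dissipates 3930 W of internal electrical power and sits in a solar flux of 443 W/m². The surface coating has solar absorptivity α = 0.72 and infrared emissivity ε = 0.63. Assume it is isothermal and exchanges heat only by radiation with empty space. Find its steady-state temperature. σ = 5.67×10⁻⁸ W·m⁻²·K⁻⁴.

T ≈ 345 K

At steady state, absorbed solar power + internal power = radiated power.
Absorbed: α·S·A_cross = 0.72·443·5.640 = 1799 W (cross-section A).
Total input = 1799 + 3930 = 5729 W.
Radiated: εσ·A_surf·T⁴ with A_surf = 2A = 11.28 m².
T⁴ = 5729/(0.63·5.67×10⁻⁸·11.28) = 1.422×10¹⁰ K⁴.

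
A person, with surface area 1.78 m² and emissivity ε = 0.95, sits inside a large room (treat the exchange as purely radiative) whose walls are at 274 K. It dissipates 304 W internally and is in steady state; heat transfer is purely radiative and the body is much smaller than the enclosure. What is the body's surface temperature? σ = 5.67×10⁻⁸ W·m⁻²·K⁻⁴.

For a small grey body in a large enclosure, net radiated power = εσA(T⁴ − T_w⁴).
Steady state: P = εσA(T⁴ − T_w⁴) with A = 1.78 m².
T⁴ = P/(εσA) + T_w⁴ = 304/(0.95·5.67×10⁻⁸·1.780) + (274)⁴
    = 3.171×10⁹ + 5.636×10⁹ = 8.807×10⁹ K⁴.

T ≈ 306 K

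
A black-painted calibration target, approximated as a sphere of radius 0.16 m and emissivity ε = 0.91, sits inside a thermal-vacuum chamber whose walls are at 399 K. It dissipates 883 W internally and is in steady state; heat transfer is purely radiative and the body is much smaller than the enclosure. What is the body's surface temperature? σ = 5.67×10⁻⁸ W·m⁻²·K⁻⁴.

For a small grey body in a large enclosure, net radiated power = εσA(T⁴ − T_w⁴).
Steady state: P = εσA(T⁴ − T_w⁴) with A = 4πr² = 0.3217 m².
T⁴ = P/(εσA) + T_w⁴ = 883/(0.91·5.67×10⁻⁸·0.3217) + (399)⁴
    = 5.320×10¹⁰ + 2.534×10¹⁰ = 7.854×10¹⁰ K⁴.

T ≈ 529 K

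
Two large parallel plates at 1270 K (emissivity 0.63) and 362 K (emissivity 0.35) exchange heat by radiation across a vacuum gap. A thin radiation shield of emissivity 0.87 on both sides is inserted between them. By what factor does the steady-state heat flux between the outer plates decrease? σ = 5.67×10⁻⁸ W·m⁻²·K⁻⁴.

Without shield: q₀ = σΔ(T⁴)/(1/ε₁+1/ε₂−1) with denominator 3.444.
With shield the two gaps are in series; the resistances add: (1/ε₁+1/ε_s−1)+(1/ε_s+1/ε₂−1) = 1.737+3.007 = 4.743.
Heat-flux ratio q₀/q = 4.743/3.444.

factor ≈ 1.38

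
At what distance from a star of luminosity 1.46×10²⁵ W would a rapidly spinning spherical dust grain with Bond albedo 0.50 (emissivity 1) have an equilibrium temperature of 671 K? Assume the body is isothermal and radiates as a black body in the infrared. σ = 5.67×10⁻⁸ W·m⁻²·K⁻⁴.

For an isothermal black-emitting sphere, (1−a)S·πr² = σ·4πr²·T⁴ ⇒ S = 4σT⁴/(1−a).
S = 4·5.67×10⁻⁸·(671)⁴/0.500 = 91950 W/m².
Flux falls as S = L/(4πd²), so d = √(L/(4πS)) = √(1.46×10²⁵/(4π·91950)).

d ≈ 3.55×10⁹ m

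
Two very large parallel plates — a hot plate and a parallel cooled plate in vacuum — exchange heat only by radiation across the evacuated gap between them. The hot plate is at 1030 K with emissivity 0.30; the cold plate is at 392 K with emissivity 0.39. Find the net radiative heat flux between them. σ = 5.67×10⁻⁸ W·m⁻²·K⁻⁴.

For two infinite grey parallel plates, q = σ(T₁⁴ − T₂⁴)/(1/ε₁ + 1/ε₂ − 1).
T₁⁴ − T₂⁴ = 1.126×10¹² − 2.361×10¹⁰ = 1.102×10¹² K⁴.
1/ε₁ + 1/ε₂ − 1 = 3.333 + 2.564 − 1 = 4.897.
q = 5.67×10⁻⁸ × 1.102×10¹² / 4.897.

q ≈ 12800 W/m²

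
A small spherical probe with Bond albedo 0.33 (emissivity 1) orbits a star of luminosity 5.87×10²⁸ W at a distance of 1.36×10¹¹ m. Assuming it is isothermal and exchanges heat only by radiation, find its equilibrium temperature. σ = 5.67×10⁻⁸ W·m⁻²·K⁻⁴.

T ≈ 929 K

First find the stellar flux at distance d: S = L/(4πd²) = 5.87×10²⁸/(4π·(1.36×10¹¹)²) = 2.526×10⁵ W/m².
For an isothermal sphere, absorbed (1−a)S·πr² = emitted σ·4πr²·T⁴, so T⁴ = (1−a)S/(4σ).
T⁴ = 0.670·2.526×10⁵/(4·5.67×10⁻⁸) = 7.461×10¹¹ K⁴.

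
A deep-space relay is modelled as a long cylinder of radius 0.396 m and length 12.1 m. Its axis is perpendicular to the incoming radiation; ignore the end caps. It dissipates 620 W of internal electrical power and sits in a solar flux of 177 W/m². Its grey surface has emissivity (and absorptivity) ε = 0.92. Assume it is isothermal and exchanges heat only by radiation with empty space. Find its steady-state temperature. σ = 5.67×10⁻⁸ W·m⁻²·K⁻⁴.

At steady state, absorbed solar power + internal power = radiated power.
Absorbed: α·S·A_cross = 0.92·177·9.583 = 1561 W (cross-section 2rL).
Total input = 1561 + 620 = 2181 W.
Radiated: εσ·A_surf·T⁴ with A_surf = 2πrL = 30.11 m².
T⁴ = 2181/(0.92·5.67×10⁻⁸·30.11) = 1.388×10⁹ K⁴.

T ≈ 193 K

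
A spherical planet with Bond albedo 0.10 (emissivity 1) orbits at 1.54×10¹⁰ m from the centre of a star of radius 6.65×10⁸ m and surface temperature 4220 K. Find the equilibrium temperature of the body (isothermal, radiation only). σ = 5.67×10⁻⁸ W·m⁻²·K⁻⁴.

T ≈ 604 K

The star's surface emits σT_*⁴; at distance d the flux is S = σT_*⁴(R_*/d)².
S = 5.67×10⁻⁸·(4220)⁴·(6.65×10⁸/1.54×10¹⁰)² = 33530 W/m².
For an isothermal sphere T⁴ = (1−a)S/(4σ) = 1.331×10¹¹ K⁴.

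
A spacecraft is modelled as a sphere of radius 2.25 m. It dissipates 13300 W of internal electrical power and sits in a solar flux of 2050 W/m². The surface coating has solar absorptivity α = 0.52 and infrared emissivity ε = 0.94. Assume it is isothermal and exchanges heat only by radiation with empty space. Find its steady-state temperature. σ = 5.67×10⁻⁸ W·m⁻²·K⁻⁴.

At steady state, absorbed solar power + internal power = radiated power.
Absorbed: α·S·A_cross = 0.52·2050·15.90 = 16950 W (cross-section πr²).
Total input = 16950 + 13300 = 30250 W.
Radiated: εσ·A_surf·T⁴ with A_surf = 4πr² = 63.62 m².
T⁴ = 30250/(0.94·5.67×10⁻⁸·63.62) = 8.923×10⁹ K⁴.

T ≈ 307 K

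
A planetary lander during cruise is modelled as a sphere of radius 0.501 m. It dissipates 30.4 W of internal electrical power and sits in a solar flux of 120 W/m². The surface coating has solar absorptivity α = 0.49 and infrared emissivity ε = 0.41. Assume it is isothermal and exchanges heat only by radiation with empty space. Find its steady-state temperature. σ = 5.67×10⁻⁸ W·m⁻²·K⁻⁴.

At steady state, absorbed solar power + internal power = radiated power.
Absorbed: α·S·A_cross = 0.49·120·0.7885 = 46.37 W (cross-section πr²).
Total input = 46.37 + 30.4 = 76.77 W.
Radiated: εσ·A_surf·T⁴ with A_surf = 4πr² = 3.154 m².
T⁴ = 76.77/(0.41·5.67×10⁻⁸·3.154) = 1.047×10⁹ K⁴.

T ≈ 180 K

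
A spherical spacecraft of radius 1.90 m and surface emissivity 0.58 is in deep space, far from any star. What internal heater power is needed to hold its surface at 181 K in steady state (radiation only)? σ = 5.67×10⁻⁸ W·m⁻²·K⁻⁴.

P = εσ·4πr²·T⁴.
4πr² = 45.36 m²; T⁴ = 1.073×10⁹ K⁴.
P = 0.58·5.67×10⁻⁸·45.36·1.073×10⁹.

P ≈ 1600 W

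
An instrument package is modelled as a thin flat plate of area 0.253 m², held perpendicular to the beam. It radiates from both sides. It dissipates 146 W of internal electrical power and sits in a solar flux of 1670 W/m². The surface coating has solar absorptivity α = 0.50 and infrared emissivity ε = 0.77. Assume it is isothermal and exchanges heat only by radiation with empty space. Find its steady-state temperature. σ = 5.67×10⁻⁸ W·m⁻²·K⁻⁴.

T ≈ 357 K

At steady state, absorbed solar power + internal power = radiated power.
Absorbed: α·S·A_cross = 0.50·1670·0.2530 = 211.3 W (cross-section A).
Total input = 211.3 + 146 = 357.3 W.
Radiated: εσ·A_surf·T⁴ with A_surf = 2A = 0.5060 m².
T⁴ = 357.3/(0.77·5.67×10⁻⁸·0.5060) = 1.617×10¹⁰ K⁴.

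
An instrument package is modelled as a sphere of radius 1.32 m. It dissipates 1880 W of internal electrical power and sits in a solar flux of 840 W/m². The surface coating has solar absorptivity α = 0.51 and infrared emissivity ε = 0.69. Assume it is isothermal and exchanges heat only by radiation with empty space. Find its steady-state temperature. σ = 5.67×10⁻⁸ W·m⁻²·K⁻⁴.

T ≈ 265 K

At steady state, absorbed solar power + internal power = radiated power.
Absorbed: α·S·A_cross = 0.51·840·5.474 = 2345 W (cross-section πr²).
Total input = 2345 + 1880 = 4225 W.
Radiated: εσ·A_surf·T⁴ with A_surf = 4πr² = 21.90 m².
T⁴ = 4225/(0.69·5.67×10⁻⁸·21.90) = 4.932×10⁹ K⁴.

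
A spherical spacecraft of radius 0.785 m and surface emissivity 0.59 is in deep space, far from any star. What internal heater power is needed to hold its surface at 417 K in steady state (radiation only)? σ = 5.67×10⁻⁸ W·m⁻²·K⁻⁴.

P = εσ·4πr²·T⁴.
4πr² = 7.744 m²; T⁴ = 3.024×10¹⁰ K⁴.
P = 0.59·5.67×10⁻⁸·7.744·3.024×10¹⁰.

P ≈ 7830 W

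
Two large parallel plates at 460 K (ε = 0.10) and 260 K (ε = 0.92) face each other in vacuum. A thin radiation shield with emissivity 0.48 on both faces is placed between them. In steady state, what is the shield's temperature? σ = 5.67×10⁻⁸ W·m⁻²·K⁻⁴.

In steady state the net flux on the hot side equals that on the cold side.
σ(T₁⁴−T_s⁴)/D₁ = σ(T_s⁴−T₂⁴)/D₂, with D₁ = 1/ε₁+1/ε_s−1 = 11.08, D₂ = 1/ε_s+1/ε₂−1 = 2.170.
Solve for T_s⁴: T_s⁴ = (D₂·T₁⁴ + D₁·T₂⁴)/(D₁+D₂) = 1.115×10¹⁰ K⁴.

T_s ≈ 325 K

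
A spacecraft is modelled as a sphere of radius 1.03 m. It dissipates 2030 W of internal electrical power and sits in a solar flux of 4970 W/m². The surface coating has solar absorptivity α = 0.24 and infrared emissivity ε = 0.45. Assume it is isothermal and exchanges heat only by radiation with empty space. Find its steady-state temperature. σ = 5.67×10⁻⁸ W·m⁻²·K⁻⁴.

T ≈ 365 K

At steady state, absorbed solar power + internal power = radiated power.
Absorbed: α·S·A_cross = 0.24·4970·3.333 = 3976 W (cross-section πr²).
Total input = 3976 + 2030 = 6006 W.
Radiated: εσ·A_surf·T⁴ with A_surf = 4πr² = 13.33 m².
T⁴ = 6006/(0.45·5.67×10⁻⁸·13.33) = 1.766×10¹⁰ K⁴.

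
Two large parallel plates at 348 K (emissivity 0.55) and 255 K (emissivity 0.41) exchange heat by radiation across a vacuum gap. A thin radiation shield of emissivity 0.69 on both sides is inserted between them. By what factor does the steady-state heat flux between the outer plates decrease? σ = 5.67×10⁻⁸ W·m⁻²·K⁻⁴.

Without shield: q₀ = σΔ(T⁴)/(1/ε₁+1/ε₂−1) with denominator 3.257.
With shield the two gaps are in series; the resistances add: (1/ε₁+1/ε_s−1)+(1/ε_s+1/ε₂−1) = 2.267+2.888 = 5.156.
Heat-flux ratio q₀/q = 5.156/3.257.

factor ≈ 1.58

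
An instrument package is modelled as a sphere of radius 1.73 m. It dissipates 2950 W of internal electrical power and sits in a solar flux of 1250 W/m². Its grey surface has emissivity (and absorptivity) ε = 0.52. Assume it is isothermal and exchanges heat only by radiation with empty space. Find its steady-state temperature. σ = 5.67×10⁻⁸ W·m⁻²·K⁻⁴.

At steady state, absorbed solar power + internal power = radiated power.
Absorbed: α·S·A_cross = 0.52·1250·9.402 = 6112 W (cross-section πr²).
Total input = 6112 + 2950 = 9062 W.
Radiated: εσ·A_surf·T⁴ with A_surf = 4πr² = 37.61 m².
T⁴ = 9062/(0.52·5.67×10⁻⁸·37.61) = 8.172×10⁹ K⁴.

T ≈ 301 K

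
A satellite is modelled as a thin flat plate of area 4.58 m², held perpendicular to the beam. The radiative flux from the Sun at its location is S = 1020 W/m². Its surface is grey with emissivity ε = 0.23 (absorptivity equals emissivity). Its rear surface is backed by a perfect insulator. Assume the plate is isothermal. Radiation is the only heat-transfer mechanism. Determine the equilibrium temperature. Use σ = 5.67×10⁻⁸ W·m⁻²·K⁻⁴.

T ≈ 366 K

At equilibrium, absorbed power = emitted power.
Absorbing cross-section = A = 4.580 m²; emitting surface = A = 4.580 m² (ratio 1).
εS·A_cross = εσ·A_surf·T⁴  ⇒  T⁴ = S/(1σ)   (ε cancels).
T⁴ = 1020/(1·5.67×10⁻⁸) = 1.799×10¹⁰ K⁴.
T = (1.799×10¹⁰)^(1/4).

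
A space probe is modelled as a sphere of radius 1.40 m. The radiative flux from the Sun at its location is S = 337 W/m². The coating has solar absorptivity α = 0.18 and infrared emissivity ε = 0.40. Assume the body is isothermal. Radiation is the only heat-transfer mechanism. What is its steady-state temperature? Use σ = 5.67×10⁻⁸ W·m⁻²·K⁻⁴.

T ≈ 161 K

At equilibrium, absorbed power = emitted power.
Absorbing cross-section = πr² = 6.158 m²; emitting surface = 4πr² = 24.63 m² (ratio 4).
αS·A_cross = εσ·A_surf·T⁴  ⇒  T⁴ = αS/(ε·4σ).
T⁴ = 0.180·337/(0.40·4·5.67×10⁻⁸) = 6.687×10⁸ K⁴.
T = (6.687×10⁸)^(1/4).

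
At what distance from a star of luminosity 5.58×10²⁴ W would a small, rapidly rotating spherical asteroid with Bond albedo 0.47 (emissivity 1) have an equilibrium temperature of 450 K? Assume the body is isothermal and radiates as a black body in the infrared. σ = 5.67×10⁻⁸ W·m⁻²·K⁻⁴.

For an isothermal black-emitting sphere, (1−a)S·πr² = σ·4πr²·T⁴ ⇒ S = 4σT⁴/(1−a).
S = 4·5.67×10⁻⁸·(450)⁴/0.530 = 17550 W/m².
Flux falls as S = L/(4πd²), so d = √(L/(4πS)) = √(5.58×10²⁴/(4π·17550)).

d ≈ 5.03×10⁹ m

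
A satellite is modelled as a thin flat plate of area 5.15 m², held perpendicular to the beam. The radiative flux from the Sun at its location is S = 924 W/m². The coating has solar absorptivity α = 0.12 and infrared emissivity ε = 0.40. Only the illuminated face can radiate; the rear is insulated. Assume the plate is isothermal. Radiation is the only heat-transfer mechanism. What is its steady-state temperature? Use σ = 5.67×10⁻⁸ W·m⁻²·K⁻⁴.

At equilibrium, absorbed power = emitted power.
Absorbing cross-section = A = 5.150 m²; emitting surface = A = 5.150 m² (ratio 1).
αS·A_cross = εσ·A_surf·T⁴  ⇒  T⁴ = αS/(ε·1σ).
T⁴ = 0.120·924/(0.40·1·5.67×10⁻⁸) = 4.889×10⁹ K⁴.
T = (4.889×10⁹)^(1/4).

T ≈ 264 K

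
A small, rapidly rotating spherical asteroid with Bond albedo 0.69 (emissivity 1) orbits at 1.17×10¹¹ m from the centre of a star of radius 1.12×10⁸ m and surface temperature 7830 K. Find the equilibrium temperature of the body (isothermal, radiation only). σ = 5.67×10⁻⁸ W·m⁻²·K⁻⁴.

The star's surface emits σT_*⁴; at distance d the flux is S = σT_*⁴(R_*/d)².
S = 5.67×10⁻⁸·(7830)⁴·(1.12×10⁸/1.17×10¹¹)² = 195.3 W/m².
For an isothermal sphere T⁴ = (1−a)S/(4σ) = 2.669×10⁸ K⁴.

T ≈ 128 K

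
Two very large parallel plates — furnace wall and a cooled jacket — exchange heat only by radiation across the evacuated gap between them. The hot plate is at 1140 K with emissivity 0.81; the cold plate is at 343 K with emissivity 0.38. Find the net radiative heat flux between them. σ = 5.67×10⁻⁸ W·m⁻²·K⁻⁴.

q ≈ 33100 W/m²

For two infinite grey parallel plates, q = σ(T₁⁴ − T₂⁴)/(1/ε₁ + 1/ε₂ − 1).
T₁⁴ − T₂⁴ = 1.689×10¹² − 1.384×10¹⁰ = 1.675×10¹² K⁴.
1/ε₁ + 1/ε₂ − 1 = 1.235 + 2.632 − 1 = 2.866.
q = 5.67×10⁻⁸ × 1.675×10¹² / 2.866.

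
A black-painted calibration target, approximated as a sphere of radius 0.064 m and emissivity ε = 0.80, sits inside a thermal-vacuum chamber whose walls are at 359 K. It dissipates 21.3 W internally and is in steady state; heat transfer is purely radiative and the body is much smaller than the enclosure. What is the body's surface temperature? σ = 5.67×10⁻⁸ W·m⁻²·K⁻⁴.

For a small grey body in a large enclosure, net radiated power = εσA(T⁴ − T_w⁴).
Steady state: P = εσA(T⁴ − T_w⁴) with A = 4πr² = 0.05147 m².
T⁴ = P/(εσA) + T_w⁴ = 21.3/(0.80·5.67×10⁻⁸·0.05147) + (359)⁴
    = 9.123×10⁹ + 1.661×10¹⁰ = 2.573×10¹⁰ K⁴.

T ≈ 401 K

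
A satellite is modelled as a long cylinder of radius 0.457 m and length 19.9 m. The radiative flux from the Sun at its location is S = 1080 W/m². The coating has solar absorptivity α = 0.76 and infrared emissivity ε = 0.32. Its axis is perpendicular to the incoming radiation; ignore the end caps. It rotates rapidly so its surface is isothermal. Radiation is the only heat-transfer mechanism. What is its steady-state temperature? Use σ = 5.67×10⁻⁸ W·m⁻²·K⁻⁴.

At equilibrium, absorbed power = emitted power.
Absorbing cross-section = 2rL = 18.19 m²; emitting surface = 2πrL = 57.14 m² (ratio π).
αS·A_cross = εσ·A_surf·T⁴  ⇒  T⁴ = αS/(ε·πσ).
T⁴ = 0.760·1080/(0.32·π·5.67×10⁻⁸) = 1.440×10¹⁰ K⁴.
T = (1.440×10¹⁰)^(1/4).

T ≈ 346 K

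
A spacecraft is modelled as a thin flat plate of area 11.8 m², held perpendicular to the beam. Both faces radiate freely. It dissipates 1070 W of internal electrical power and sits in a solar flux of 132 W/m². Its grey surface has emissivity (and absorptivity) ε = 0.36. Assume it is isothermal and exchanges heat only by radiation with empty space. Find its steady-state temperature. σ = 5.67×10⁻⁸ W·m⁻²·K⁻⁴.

T ≈ 241 K

At steady state, absorbed solar power + internal power = radiated power.
Absorbed: α·S·A_cross = 0.36·132·11.80 = 560.7 W (cross-section A).
Total input = 560.7 + 1070 = 1631 W.
Radiated: εσ·A_surf·T⁴ with A_surf = 2A = 23.60 m².
T⁴ = 1631/(0.36·5.67×10⁻⁸·23.60) = 3.385×10⁹ K⁴.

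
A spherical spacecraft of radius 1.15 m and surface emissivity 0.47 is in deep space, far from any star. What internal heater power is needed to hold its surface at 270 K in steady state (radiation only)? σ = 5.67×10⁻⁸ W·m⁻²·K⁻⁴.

P ≈ 2350 W

P = εσ·4πr²·T⁴.
4πr² = 16.62 m²; T⁴ = 5.314×10⁹ K⁴.
P = 0.47·5.67×10⁻⁸·16.62·5.314×10⁹.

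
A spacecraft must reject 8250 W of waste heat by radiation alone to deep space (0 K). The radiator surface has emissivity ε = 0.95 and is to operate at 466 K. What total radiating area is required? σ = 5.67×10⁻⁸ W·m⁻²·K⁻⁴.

P = εσA T⁴ ⇒ A = P/(εσT⁴).
T⁴ = 4.716×10¹⁰ K⁴.
A = 8250/(0.95 × 5.67×10⁻⁸ × 4.716×10¹⁰).

A ≈ 3.25 m²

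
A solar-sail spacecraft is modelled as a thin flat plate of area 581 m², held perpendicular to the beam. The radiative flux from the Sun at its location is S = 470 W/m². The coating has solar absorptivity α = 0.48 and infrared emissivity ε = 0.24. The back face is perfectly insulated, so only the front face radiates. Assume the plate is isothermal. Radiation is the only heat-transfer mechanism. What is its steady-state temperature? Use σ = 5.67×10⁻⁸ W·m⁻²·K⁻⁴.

At equilibrium, absorbed power = emitted power.
Absorbing cross-section = A = 581.0 m²; emitting surface = A = 581.0 m² (ratio 1).
αS·A_cross = εσ·A_surf·T⁴  ⇒  T⁴ = αS/(ε·1σ).
T⁴ = 0.480·470/(0.24·1·5.67×10⁻⁸) = 1.658×10¹⁰ K⁴.
T = (1.658×10¹⁰)^(1/4).

T ≈ 359 K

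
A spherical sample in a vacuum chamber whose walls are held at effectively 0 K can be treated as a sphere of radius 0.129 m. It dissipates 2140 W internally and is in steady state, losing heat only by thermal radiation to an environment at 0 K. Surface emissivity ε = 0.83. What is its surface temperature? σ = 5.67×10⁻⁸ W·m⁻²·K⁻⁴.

Steady state: internal power = radiated power, P = εσA T⁴.
Radiating area A = 4πr² = 0.2091 m².
T⁴ = P/(εσA) = 2140/(0.83·5.67×10⁻⁸·0.2091) = 2.175×10¹¹ K⁴.
T = (2.175×10¹¹)^(1/4).

T ≈ 683 K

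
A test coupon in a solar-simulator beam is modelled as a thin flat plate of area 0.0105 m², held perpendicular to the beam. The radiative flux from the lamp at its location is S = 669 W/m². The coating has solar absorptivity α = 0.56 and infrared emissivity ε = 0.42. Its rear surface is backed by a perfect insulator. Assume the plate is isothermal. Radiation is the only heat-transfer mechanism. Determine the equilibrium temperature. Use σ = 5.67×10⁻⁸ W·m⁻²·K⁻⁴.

At equilibrium, absorbed power = emitted power.
Absorbing cross-section = A = 0.01050 m²; emitting surface = A = 0.01050 m² (ratio 1).
αS·A_cross = εσ·A_surf·T⁴  ⇒  T⁴ = αS/(ε·1σ).
T⁴ = 0.560·669/(0.42·1·5.67×10⁻⁸) = 1.573×10¹⁰ K⁴.
T = (1.573×10¹⁰)^(1/4).

T ≈ 354 K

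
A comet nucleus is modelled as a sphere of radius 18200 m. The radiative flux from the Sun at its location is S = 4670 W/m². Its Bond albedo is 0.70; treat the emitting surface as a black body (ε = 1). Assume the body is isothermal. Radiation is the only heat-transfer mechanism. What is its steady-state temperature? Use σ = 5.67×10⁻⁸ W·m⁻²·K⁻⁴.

At equilibrium, absorbed power = emitted power.
Absorbing cross-section = πr² = 1.041×10⁹ m²; emitting surface = 4πr² = 4.162×10⁹ m² (ratio 4).
(1−a)S·A_cross = εσ·A_surf·T⁴  ⇒  T⁴ = (1−a)S/(4σ).
T⁴ = 0.300·4670/(4·5.67×10⁻⁸) = 6.177×10⁹ K⁴.
T = (6.177×10⁹)^(1/4).

T ≈ 280 K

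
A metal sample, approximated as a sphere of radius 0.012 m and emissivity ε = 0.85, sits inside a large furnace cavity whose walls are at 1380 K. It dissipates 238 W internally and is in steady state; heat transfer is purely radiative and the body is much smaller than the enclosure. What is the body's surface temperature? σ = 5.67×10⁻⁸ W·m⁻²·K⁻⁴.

T ≈ 1590 K

For a small grey body in a large enclosure, net radiated power = εσA(T⁴ − T_w⁴).
Steady state: P = εσA(T⁴ − T_w⁴) with A = 4πr² = 0.001810 m².
T⁴ = P/(εσA) + T_w⁴ = 238/(0.85·5.67×10⁻⁸·0.001810) + (1380)⁴
    = 2.729×10¹² + 3.627×10¹² = 6.356×10¹² K⁴.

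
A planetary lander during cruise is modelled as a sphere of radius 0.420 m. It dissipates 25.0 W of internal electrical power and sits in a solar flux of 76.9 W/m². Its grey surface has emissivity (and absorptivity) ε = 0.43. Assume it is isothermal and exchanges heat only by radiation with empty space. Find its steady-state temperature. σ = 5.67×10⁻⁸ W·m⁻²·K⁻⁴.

T ≈ 168 K

At steady state, absorbed solar power + internal power = radiated power.
Absorbed: α·S·A_cross = 0.43·76.9·0.5542 = 18.32 W (cross-section πr²).
Total input = 18.32 + 25.0 = 43.32 W.
Radiated: εσ·A_surf·T⁴ with A_surf = 4πr² = 2.217 m².
T⁴ = 43.32/(0.43·5.67×10⁻⁸·2.217) = 8.016×10⁸ K⁴.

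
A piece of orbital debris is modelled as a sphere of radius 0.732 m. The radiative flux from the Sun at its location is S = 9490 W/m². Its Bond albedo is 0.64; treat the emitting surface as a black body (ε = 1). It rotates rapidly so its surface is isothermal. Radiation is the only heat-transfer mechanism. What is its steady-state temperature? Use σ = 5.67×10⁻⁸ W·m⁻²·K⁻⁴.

At equilibrium, absorbed power = emitted power.
Absorbing cross-section = πr² = 1.683 m²; emitting surface = 4πr² = 6.733 m² (ratio 4).
(1−a)S·A_cross = εσ·A_surf·T⁴  ⇒  T⁴ = (1−a)S/(4σ).
T⁴ = 0.360·9490/(4·5.67×10⁻⁸) = 1.506×10¹⁰ K⁴.
T = (1.506×10¹⁰)^(1/4).

T ≈ 350 K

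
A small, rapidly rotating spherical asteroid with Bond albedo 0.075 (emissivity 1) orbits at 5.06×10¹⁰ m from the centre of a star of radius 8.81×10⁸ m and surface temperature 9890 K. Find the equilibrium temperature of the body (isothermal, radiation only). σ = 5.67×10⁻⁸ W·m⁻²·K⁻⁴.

T ≈ 905 K

The star's surface emits σT_*⁴; at distance d the flux is S = σT_*⁴(R_*/d)².
S = 5.67×10⁻⁸·(9890)⁴·(8.81×10⁸/5.06×10¹⁰)² = 1.644×10⁵ W/m².
For an isothermal sphere T⁴ = (1−a)S/(4σ) = 6.707×10¹¹ K⁴.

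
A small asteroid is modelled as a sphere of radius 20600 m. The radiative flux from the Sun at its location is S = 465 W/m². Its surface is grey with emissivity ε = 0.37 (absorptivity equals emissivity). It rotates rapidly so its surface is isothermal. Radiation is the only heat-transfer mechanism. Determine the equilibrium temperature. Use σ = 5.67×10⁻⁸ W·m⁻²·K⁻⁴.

At equilibrium, absorbed power = emitted power.
Absorbing cross-section = πr² = 1.333×10⁹ m²; emitting surface = 4πr² = 5.333×10⁹ m² (ratio 4).
εS·A_cross = εσ·A_surf·T⁴  ⇒  T⁴ = S/(4σ)   (ε cancels).
T⁴ = 465/(4·5.67×10⁻⁸) = 2.050×10⁹ K⁴.
T = (2.050×10⁹)^(1/4).

T ≈ 213 K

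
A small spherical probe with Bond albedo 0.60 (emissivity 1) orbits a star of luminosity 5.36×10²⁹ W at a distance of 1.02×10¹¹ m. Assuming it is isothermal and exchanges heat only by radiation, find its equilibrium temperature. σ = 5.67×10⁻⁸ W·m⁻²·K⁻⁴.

First find the stellar flux at distance d: S = L/(4πd²) = 5.36×10²⁹/(4π·(1.02×10¹¹)²) = 4.100×10⁶ W/m².
For an isothermal sphere, absorbed (1−a)S·πr² = emitted σ·4πr²·T⁴, so T⁴ = (1−a)S/(4σ).
T⁴ = 0.400·4.100×10⁶/(4·5.67×10⁻⁸) = 7.231×10¹² K⁴.

T ≈ 1640 K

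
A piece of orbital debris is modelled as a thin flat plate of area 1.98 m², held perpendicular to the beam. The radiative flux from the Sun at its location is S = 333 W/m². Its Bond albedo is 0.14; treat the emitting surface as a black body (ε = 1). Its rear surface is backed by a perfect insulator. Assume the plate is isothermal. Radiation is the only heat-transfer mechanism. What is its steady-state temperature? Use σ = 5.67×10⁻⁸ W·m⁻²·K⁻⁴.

At equilibrium, absorbed power = emitted power.
Absorbing cross-section = A = 1.980 m²; emitting surface = A = 1.980 m² (ratio 1).
(1−a)S·A_cross = εσ·A_surf·T⁴  ⇒  T⁴ = (1−a)S/(1σ).
T⁴ = 0.860·333/(1·5.67×10⁻⁸) = 5.051×10⁹ K⁴.
T = (5.051×10⁹)^(1/4).

T ≈ 267 K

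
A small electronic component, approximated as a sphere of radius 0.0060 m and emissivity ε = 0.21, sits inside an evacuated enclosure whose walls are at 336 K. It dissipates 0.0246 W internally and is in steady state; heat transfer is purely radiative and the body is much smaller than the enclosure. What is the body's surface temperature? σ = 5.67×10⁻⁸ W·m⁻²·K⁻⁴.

For a small grey body in a large enclosure, net radiated power = εσA(T⁴ − T_w⁴).
Steady state: P = εσA(T⁴ − T_w⁴) with A = 4πr² = 4.524×10⁻⁴ m².
T⁴ = P/(εσA) + T_w⁴ = 0.0246/(0.21·5.67×10⁻⁸·4.524×10⁻⁴) + (336)⁴
    = 4.567×10⁹ + 1.275×10¹⁰ = 1.731×10¹⁰ K⁴.

T ≈ 363 K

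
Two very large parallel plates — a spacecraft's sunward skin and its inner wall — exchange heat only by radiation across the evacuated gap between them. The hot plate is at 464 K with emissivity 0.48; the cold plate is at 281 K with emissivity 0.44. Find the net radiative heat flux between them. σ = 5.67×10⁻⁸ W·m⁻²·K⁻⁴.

For two infinite grey parallel plates, q = σ(T₁⁴ − T₂⁴)/(1/ε₁ + 1/ε₂ − 1).
T₁⁴ − T₂⁴ = 4.635×10¹⁰ − 6.235×10⁹ = 4.012×10¹⁰ K⁴.
1/ε₁ + 1/ε₂ − 1 = 2.083 + 2.273 − 1 = 3.356.
q = 5.67×10⁻⁸ × 4.012×10¹⁰ / 3.356.

q ≈ 678 W/m²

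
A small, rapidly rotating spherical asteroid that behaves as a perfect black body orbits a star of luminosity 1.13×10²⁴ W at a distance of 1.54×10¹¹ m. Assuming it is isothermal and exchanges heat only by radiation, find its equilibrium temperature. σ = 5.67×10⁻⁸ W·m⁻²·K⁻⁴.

First find the stellar flux at distance d: S = L/(4πd²) = 1.13×10²⁴/(4π·(1.54×10¹¹)²) = 3.792 W/m².
For an isothermal sphere, absorbed (1−a)S·πr² = emitted σ·4πr²·T⁴, so T⁴ = (1−a)S/(4σ).
T⁴ = 1.00·3.792/(4·5.67×10⁻⁸) = 1.672×10⁷ K⁴.

T ≈ 63.9 K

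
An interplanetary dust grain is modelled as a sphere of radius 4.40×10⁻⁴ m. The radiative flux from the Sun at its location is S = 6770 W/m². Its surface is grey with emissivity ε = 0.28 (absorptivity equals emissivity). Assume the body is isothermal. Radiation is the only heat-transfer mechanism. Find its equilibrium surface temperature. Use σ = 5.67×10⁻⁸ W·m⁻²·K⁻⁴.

T ≈ 416 K

At equilibrium, absorbed power = emitted power.
Absorbing cross-section = πr² = 6.082×10⁻⁷ m²; emitting surface = 4πr² = 2.433×10⁻⁶ m² (ratio 4).
εS·A_cross = εσ·A_surf·T⁴  ⇒  T⁴ = S/(4σ)   (ε cancels).
T⁴ = 6770/(4·5.67×10⁻⁸) = 2.985×10¹⁰ K⁴.
T = (2.985×10¹⁰)^(1/4).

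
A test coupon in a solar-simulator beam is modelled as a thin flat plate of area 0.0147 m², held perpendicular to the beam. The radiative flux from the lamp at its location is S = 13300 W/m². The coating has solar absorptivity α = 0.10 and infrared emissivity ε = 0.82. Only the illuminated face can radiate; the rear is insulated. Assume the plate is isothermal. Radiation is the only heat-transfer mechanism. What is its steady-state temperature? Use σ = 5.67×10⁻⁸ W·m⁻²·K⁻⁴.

T ≈ 411 K

At equilibrium, absorbed power = emitted power.
Absorbing cross-section = A = 0.01470 m²; emitting surface = A = 0.01470 m² (ratio 1).
αS·A_cross = εσ·A_surf·T⁴  ⇒  T⁴ = αS/(ε·1σ).
T⁴ = 0.100·13300/(0.82·1·5.67×10⁻⁸) = 2.861×10¹⁰ K⁴.
T = (2.861×10¹⁰)^(1/4).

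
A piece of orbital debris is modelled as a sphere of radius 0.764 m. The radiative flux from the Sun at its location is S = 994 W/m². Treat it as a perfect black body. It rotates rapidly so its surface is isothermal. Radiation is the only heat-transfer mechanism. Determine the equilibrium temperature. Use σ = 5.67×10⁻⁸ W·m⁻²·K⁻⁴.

At equilibrium, absorbed power = emitted power.
Absorbing cross-section = πr² = 1.834 m²; emitting surface = 4πr² = 7.335 m² (ratio 4).
S·A_cross = εσ·A_surf·T⁴  ⇒  T⁴ = S/(4σ).
T⁴ = 1.00·994/(4·5.67×10⁻⁸) = 4.383×10⁹ K⁴.
T = (4.383×10⁹)^(1/4).

T ≈ 257 K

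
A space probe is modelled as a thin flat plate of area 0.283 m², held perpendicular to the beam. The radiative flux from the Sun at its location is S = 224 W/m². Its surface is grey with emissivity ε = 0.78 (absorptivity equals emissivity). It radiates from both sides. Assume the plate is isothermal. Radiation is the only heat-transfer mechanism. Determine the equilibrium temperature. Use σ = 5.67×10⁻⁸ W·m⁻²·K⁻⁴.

At equilibrium, absorbed power = emitted power.
Absorbing cross-section = A = 0.2830 m²; emitting surface = 2A = 0.5660 m² (ratio 2).
εS·A_cross = εσ·A_surf·T⁴  ⇒  T⁴ = S/(2σ)   (ε cancels).
T⁴ = 224/(2·5.67×10⁻⁸) = 1.975×10⁹ K⁴.
T = (1.975×10⁹)^(1/4).

T ≈ 211 K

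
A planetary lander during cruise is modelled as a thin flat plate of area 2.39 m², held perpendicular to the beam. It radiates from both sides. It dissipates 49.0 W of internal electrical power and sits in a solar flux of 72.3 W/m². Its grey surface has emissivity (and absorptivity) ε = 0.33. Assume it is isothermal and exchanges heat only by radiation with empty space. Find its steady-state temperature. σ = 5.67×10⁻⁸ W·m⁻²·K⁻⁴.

T ≈ 186 K

At steady state, absorbed solar power + internal power = radiated power.
Absorbed: α·S·A_cross = 0.33·72.3·2.390 = 57.02 W (cross-section A).
Total input = 57.02 + 49.0 = 106.0 W.
Radiated: εσ·A_surf·T⁴ with A_surf = 2A = 4.780 m².
T⁴ = 106.0/(0.33·5.67×10⁻⁸·4.780) = 1.185×10⁹ K⁴.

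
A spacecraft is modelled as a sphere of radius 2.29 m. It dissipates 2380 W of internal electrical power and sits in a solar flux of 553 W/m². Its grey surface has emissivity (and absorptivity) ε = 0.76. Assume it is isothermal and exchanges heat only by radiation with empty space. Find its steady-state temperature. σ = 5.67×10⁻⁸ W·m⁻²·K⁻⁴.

T ≈ 239 K

At steady state, absorbed solar power + internal power = radiated power.
Absorbed: α·S·A_cross = 0.76·553·16.47 = 6924 W (cross-section πr²).
Total input = 6924 + 2380 = 9304 W.
Radiated: εσ·A_surf·T⁴ with A_surf = 4πr² = 65.90 m².
T⁴ = 9304/(0.76·5.67×10⁻⁸·65.90) = 3.276×10⁹ K⁴.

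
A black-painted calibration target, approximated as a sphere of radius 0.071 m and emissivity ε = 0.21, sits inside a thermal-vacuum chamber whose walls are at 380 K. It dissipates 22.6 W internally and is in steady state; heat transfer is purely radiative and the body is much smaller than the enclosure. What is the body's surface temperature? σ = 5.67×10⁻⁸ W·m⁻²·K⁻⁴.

For a small grey body in a large enclosure, net radiated power = εσA(T⁴ − T_w⁴).
Steady state: P = εσA(T⁴ − T_w⁴) with A = 4πr² = 0.06335 m².
T⁴ = P/(εσA) + T_w⁴ = 22.6/(0.21·5.67×10⁻⁸·0.06335) + (380)⁴
    = 2.996×10¹⁰ + 2.085×10¹⁰ = 5.081×10¹⁰ K⁴.

T ≈ 475 K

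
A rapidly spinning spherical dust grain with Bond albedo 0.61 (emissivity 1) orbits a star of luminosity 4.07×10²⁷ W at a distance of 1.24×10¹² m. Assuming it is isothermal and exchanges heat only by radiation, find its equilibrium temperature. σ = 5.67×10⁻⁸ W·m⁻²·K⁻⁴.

First find the stellar flux at distance d: S = L/(4πd²) = 4.07×10²⁷/(4π·(1.24×10¹²)²) = 210.6 W/m².
For an isothermal sphere, absorbed (1−a)S·πr² = emitted σ·4πr²·T⁴, so T⁴ = (1−a)S/(4σ).
T⁴ = 0.390·210.6/(4·5.67×10⁻⁸) = 3.622×10⁸ K⁴.

T ≈ 138 K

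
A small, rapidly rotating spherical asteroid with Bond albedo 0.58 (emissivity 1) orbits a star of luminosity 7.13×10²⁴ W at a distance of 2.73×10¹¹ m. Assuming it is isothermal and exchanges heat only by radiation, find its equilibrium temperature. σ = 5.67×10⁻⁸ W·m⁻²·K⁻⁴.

First find the stellar flux at distance d: S = L/(4πd²) = 7.13×10²⁴/(4π·(2.73×10¹¹)²) = 7.613 W/m².
For an isothermal sphere, absorbed (1−a)S·πr² = emitted σ·4πr²·T⁴, so T⁴ = (1−a)S/(4σ).
T⁴ = 0.420·7.613/(4·5.67×10⁻⁸) = 1.410×10⁷ K⁴.

T ≈ 61.3 K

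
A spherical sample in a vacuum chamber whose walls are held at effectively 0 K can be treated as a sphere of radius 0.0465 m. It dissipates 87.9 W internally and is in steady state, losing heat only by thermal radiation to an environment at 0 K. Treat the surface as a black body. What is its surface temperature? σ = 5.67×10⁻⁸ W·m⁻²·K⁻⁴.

T ≈ 489 K

Steady state: internal power = radiated power, P = εσA T⁴.
Radiating area A = 4πr² = 0.02717 m².
T⁴ = P/(εσA) = 87.9/(1.0·5.67×10⁻⁸·0.02717) = 5.705×10¹⁰ K⁴.
T = (5.705×10¹⁰)^(1/4).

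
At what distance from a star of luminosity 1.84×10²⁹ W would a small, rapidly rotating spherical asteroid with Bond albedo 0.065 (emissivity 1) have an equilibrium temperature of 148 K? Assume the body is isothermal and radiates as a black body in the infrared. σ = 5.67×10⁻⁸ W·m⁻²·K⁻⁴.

For an isothermal black-emitting sphere, (1−a)S·πr² = σ·4πr²·T⁴ ⇒ S = 4σT⁴/(1−a).
S = 4·5.67×10⁻⁸·(148)⁴/0.935 = 116.4 W/m².
Flux falls as S = L/(4πd²), so d = √(L/(4πS)) = √(1.84×10²⁹/(4π·116.4)).

d ≈ 1.12×10¹³ m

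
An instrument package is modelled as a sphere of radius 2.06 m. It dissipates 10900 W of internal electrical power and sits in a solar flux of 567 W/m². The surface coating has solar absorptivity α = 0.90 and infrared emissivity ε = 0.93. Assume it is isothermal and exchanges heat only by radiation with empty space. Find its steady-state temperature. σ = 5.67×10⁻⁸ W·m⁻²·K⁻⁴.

T ≈ 282 K

At steady state, absorbed solar power + internal power = radiated power.
Absorbed: α·S·A_cross = 0.90·567·13.33 = 6803 W (cross-section πr²).
Total input = 6803 + 10900 = 17700 W.
Radiated: εσ·A_surf·T⁴ with A_surf = 4πr² = 53.33 m².
T⁴ = 17700/(0.93·5.67×10⁻⁸·53.33) = 6.296×10⁹ K⁴.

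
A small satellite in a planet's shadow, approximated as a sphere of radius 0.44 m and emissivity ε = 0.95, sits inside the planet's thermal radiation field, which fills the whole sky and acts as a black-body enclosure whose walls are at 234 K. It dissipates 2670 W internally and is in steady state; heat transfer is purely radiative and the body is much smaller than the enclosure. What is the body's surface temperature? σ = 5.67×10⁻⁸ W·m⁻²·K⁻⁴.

For a small grey body in a large enclosure, net radiated power = εσA(T⁴ − T_w⁴).
Steady state: P = εσA(T⁴ − T_w⁴) with A = 4πr² = 2.433 m².
T⁴ = P/(εσA) + T_w⁴ = 2670/(0.95·5.67×10⁻⁸·2.433) + (234)⁴
    = 2.037×10¹⁰ + 2.998×10⁹ = 2.337×10¹⁰ K⁴.

T ≈ 391 K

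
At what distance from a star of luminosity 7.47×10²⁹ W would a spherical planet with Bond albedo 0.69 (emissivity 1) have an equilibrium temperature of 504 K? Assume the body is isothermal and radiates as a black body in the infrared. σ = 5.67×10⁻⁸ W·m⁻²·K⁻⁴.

For an isothermal black-emitting sphere, (1−a)S·πr² = σ·4πr²·T⁴ ⇒ S = 4σT⁴/(1−a).
S = 4·5.67×10⁻⁸·(504)⁴/0.310 = 47210 W/m².
Flux falls as S = L/(4πd²), so d = √(L/(4πS)) = √(7.47×10²⁹/(4π·47210)).

d ≈ 1.12×10¹² m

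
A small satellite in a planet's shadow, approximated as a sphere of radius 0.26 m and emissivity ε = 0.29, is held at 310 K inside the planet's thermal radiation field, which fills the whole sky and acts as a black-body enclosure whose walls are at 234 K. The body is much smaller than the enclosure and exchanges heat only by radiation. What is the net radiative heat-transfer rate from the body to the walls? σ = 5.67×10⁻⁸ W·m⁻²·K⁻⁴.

P_net ≈ 87.1 W

For a small grey body in a large enclosure: P_net = εσA(T_body⁴ − T_wall⁴).
A = 4πr² = 0.8495 m²; T_body⁴ − T_wall⁴ = 9.235×10⁹ − 2.998×10⁹ = 6.237×10⁹ K⁴.
|P_net| = 0.29·5.67×10⁻⁸·0.8495·6.237×10⁹.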